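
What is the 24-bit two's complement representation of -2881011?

1. Binary of +2881011:  001010111111010111110011
2. Invert bits:     110101000000101000001100
3. Add 1:           110101000000101000001101

Answer: 110101000000101000001101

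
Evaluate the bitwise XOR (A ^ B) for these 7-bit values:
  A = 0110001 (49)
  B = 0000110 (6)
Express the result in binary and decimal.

Apply ^ to each column (1 where bits differ):
  0110001
^ 0000110
---------
  0110111

Answer: 0110111 (55)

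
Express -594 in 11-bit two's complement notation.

1. Binary of +594:  01001010010
2. Invert bits:     10110101101
3. Add 1:           10110101110

Answer: 10110101110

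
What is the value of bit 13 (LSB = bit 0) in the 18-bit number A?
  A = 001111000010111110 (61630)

Bit 13 is the 14th from the right.
  001111000010111110
      ^
That bit is 1.

Answer: 1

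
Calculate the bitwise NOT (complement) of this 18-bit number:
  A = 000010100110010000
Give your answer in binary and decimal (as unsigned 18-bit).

Flip each bit (0->1, 1->0):
  000010100110010000
  111101011001101111

Answer: 111101011001101111 (251503)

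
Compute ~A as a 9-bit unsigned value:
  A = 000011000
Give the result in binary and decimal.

Flip each bit (0->1, 1->0):
  000011000
  111100111

Answer: 111100111 (487)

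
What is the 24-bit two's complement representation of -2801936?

1. Binary of +2801936:  001010101100000100010000
2. Invert bits:     110101010011111011101111
3. Add 1:           110101010011111011110000

Answer: 110101010011111011110000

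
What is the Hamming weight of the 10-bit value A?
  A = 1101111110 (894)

1101111110
1-bits at positions (from bit 0 = LSB): 1, 2, 3, 4, 5, 6, 8, 9
Count = 8

Answer: 8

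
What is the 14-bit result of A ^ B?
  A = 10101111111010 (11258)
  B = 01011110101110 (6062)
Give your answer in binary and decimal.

Apply ^ to each column (1 where bits differ):
  10101111111010
^ 01011110101110
----------------
  11110001010100

Answer: 11110001010100 (15444)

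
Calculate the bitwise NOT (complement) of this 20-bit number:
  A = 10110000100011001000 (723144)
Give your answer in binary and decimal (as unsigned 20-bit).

Flip each bit (0->1, 1->0):
  10110000100011001000
  01001111011100110111

Answer: 01001111011100110111 (325431)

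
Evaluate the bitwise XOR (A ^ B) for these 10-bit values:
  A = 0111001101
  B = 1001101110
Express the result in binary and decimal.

Apply ^ to each column (1 where bits differ):
  0111001101
^ 1001101110
------------
  1110100011

Answer: 1110100011 (931)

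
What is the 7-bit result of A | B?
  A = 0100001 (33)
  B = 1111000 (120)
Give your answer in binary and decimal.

Apply | to each column (1 where either bit is 1):
  0100001
| 1111000
---------
  1111001

Answer: 1111001 (121)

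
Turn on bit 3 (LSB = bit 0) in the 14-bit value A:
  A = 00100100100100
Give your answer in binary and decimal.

Mask = 1 << 3 = 00000000001000
Bit 3 of A is 0, so OR-ing with the mask flips it to 1.
  00100100100100
| 00000000001000
----------------
  00100100101100

Answer: 00100100101100 (2348)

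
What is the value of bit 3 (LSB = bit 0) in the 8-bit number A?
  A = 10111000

Bit 3 is the 4th from the right.
  10111000
      ^
That bit is 1.

Answer: 1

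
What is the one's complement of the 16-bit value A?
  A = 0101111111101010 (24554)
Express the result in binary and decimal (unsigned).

Flip each bit (0->1, 1->0):
  0101111111101010
  1010000000010101

Answer: 1010000000010101 (40981)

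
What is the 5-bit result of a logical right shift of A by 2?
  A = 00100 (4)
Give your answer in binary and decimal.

Logical shift right by 2: drop the bottom 2 bit(s), prepend 2 zero(s) on the left.
  00100  ->  keep [001], discard [00], prepend 00
= 00001

Answer: 00001 (1)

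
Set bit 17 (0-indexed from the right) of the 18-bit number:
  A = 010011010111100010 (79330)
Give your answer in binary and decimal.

Mask = 1 << 17 = 100000000000000000
Bit 17 of A is 0, so OR-ing with the mask flips it to 1.
  010011010111100010
| 100000000000000000
--------------------
  110011010111100010

Answer: 110011010111100010 (210402)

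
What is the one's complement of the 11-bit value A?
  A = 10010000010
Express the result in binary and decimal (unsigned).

Flip each bit (0->1, 1->0):
  10010000010
  01101111101

Answer: 01101111101 (893)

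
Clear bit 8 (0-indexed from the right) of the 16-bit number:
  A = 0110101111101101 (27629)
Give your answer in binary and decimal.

Mask = ~(1 << 8) = 1111111011111111
Bit 8 of A is 1, so AND-ing with the mask clears it to 0.
  0110101111101101
& 1111111011111111
------------------
  0110101011101101

Answer: 0110101011101101 (27373)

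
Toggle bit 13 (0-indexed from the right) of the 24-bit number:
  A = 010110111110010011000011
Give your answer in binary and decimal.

Mask = 1 << 13 = 000000000010000000000000
Bit 13 of A is 1; XOR with the mask flips it to 0.
  010110111110010011000011
^ 000000000010000000000000
--------------------------
  010110111100010011000011

Answer: 010110111100010011000011 (6014147)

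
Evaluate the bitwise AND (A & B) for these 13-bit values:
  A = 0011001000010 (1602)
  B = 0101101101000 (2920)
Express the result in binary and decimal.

Apply & to each column (1 only where both bits are 1):
  0011001000010
& 0101101101000
---------------
  0001001000000

Answer: 0001001000000 (576)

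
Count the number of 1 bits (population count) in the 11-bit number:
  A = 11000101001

11000101001
1-bits at positions (from bit 0 = LSB): 0, 3, 5, 9, 10
Count = 5

Answer: 5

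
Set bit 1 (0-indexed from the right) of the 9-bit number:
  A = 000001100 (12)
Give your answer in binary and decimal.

Mask = 1 << 1 = 000000010
Bit 1 of A is 0, so OR-ing with the mask flips it to 1.
  000001100
| 000000010
-----------
  000001110

Answer: 000001110 (14)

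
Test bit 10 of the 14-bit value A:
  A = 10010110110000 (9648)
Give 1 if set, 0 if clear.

Bit 10 is the 11th from the right.
  10010110110000
     ^
That bit is 1.

Answer: 1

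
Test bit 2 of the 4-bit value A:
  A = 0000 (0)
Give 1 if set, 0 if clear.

Bit 2 is the 3rd from the right.
  0000
   ^
That bit is 0.

Answer: 0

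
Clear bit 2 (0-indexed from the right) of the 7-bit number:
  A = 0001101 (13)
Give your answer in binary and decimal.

Mask = ~(1 << 2) = 1111011
Bit 2 of A is 1, so AND-ing with the mask clears it to 0.
  0001101
& 1111011
---------
  0001001

Answer: 0001001 (9)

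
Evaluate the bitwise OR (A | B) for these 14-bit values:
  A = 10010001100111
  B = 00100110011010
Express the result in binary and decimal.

Apply | to each column (1 where either bit is 1):
  10010001100111
| 00100110011010
----------------
  10110111111111

Answer: 10110111111111 (11775)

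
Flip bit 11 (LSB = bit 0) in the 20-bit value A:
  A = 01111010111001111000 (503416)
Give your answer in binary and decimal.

Mask = 1 << 11 = 00000000100000000000
Bit 11 of A is 1; XOR with the mask flips it to 0.
  01111010111001111000
^ 00000000100000000000
----------------------
  01111010011001111000

Answer: 01111010011001111000 (501368)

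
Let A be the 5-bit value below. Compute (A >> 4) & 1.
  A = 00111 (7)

Bit 4 is the 5th from the right.
  00111
  ^
That bit is 0.

Answer: 0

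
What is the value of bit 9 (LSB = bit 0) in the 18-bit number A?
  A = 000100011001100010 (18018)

Bit 9 is the 10th from the right.
  000100011001100010
          ^
That bit is 1.

Answer: 1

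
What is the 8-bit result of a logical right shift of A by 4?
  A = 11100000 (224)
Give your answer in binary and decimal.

Logical shift right by 4: drop the bottom 4 bit(s), prepend 4 zero(s) on the left.
  11100000  ->  keep [1110], discard [0000], prepend 0000
= 00001110

Answer: 00001110 (14)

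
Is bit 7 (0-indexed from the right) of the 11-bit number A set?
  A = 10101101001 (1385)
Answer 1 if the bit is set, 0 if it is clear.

Bit 7 is the 8th from the right.
  10101101001
     ^
That bit is 0.

Answer: 0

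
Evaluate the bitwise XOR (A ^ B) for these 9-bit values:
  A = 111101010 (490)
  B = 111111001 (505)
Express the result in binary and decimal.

Apply ^ to each column (1 where bits differ):
  111101010
^ 111111001
-----------
  000010011

Answer: 000010011 (19)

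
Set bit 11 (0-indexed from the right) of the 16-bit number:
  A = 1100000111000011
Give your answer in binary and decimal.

Mask = 1 << 11 = 0000100000000000
Bit 11 of A is 0, so OR-ing with the mask flips it to 1.
  1100000111000011
| 0000100000000000
------------------
  1100100111000011

Answer: 1100100111000011 (51651)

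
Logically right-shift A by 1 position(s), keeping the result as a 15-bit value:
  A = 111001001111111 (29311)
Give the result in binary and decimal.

Logical shift right by 1: drop the bottom 1 bit(s), prepend 1 zero(s) on the left.
  111001001111111  ->  keep [11100100111111], discard [1], prepend 0
= 011100100111111

Answer: 011100100111111 (14655)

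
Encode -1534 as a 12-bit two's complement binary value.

1. Binary of +1534:  010111111110
2. Invert bits:     101000000001
3. Add 1:           101000000010

Answer: 101000000010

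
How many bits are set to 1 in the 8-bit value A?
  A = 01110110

01110110
1-bits at positions (from bit 0 = LSB): 1, 2, 4, 5, 6
Count = 5

Answer: 5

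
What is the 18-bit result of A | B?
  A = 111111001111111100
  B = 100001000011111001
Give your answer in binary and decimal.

Apply | to each column (1 where either bit is 1):
  111111001111111100
| 100001000011111001
--------------------
  111111001111111101

Answer: 111111001111111101 (259069)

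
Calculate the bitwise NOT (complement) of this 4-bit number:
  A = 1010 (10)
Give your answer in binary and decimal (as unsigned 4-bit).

Flip each bit (0->1, 1->0):
  1010
  0101

Answer: 0101 (5)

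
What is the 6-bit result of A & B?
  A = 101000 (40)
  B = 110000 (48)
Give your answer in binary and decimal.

Apply & to each column (1 only where both bits are 1):
  101000
& 110000
--------
  100000

Answer: 100000 (32)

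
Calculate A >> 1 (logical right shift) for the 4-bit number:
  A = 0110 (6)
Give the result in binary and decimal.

Logical shift right by 1: drop the bottom 1 bit(s), prepend 1 zero(s) on the left.
  0110  ->  keep [011], discard [0], prepend 0
= 0011

Answer: 0011 (3)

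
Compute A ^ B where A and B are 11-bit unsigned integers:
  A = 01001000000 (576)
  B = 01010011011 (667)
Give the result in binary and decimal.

Apply ^ to each column (1 where bits differ):
  01001000000
^ 01010011011
-------------
  00011011011

Answer: 00011011011 (219)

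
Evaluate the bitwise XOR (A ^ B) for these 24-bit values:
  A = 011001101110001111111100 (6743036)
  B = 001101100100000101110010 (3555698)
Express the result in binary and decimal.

Apply ^ to each column (1 where bits differ):
  011001101110001111111100
^ 001101100100000101110010
--------------------------
  010100001010001010001110

Answer: 010100001010001010001110 (5284494)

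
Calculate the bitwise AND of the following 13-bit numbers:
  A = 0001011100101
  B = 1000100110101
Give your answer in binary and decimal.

Apply & to each column (1 only where both bits are 1):
  0001011100101
& 1000100110101
---------------
  0000000100101

Answer: 0000000100101 (37)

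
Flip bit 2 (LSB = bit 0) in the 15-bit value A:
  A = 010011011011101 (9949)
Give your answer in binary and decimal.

Mask = 1 << 2 = 000000000000100
Bit 2 of A is 1; XOR with the mask flips it to 0.
  010011011011101
^ 000000000000100
-----------------
  010011011011001

Answer: 010011011011001 (9945)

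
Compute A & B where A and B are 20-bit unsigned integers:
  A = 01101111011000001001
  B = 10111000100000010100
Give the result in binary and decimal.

Apply & to each column (1 only where both bits are 1):
  01101111011000001001
& 10111000100000010100
----------------------
  00101000000000000000

Answer: 00101000000000000000 (163840)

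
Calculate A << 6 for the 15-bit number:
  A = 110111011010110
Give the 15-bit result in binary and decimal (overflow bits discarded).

Shift left by 6: drop the top 6 bit(s), append 6 zero(s) on the right.
  110111011010110  ->  discard [110111], keep [011010110], append 000000
= 011010110000000

Answer: 011010110000000 (13696)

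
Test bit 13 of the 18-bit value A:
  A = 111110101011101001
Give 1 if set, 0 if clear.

Bit 13 is the 14th from the right.
  111110101011101001
      ^
That bit is 1.

Answer: 1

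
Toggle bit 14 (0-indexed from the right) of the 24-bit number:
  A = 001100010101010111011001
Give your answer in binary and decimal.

Mask = 1 << 14 = 000000000100000000000000
Bit 14 of A is 1; XOR with the mask flips it to 0.
  001100010101010111011001
^ 000000000100000000000000
--------------------------
  001100010001010111011001

Answer: 001100010001010111011001 (3216857)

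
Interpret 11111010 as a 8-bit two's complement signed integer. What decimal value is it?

MSB is 1, so the value is negative. Find the magnitude:
1. Invert bits:  00000101
2. Add 1:        00000110  = 6
3. Apply sign:   -6

Answer: -6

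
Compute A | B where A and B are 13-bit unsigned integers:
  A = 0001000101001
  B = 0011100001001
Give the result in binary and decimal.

Apply | to each column (1 where either bit is 1):
  0001000101001
| 0011100001001
---------------
  0011100101001

Answer: 0011100101001 (1833)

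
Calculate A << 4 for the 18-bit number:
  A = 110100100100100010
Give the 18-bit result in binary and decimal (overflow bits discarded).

Shift left by 4: drop the top 4 bit(s), append 4 zero(s) on the right.
  110100100100100010  ->  discard [1101], keep [00100100100010], append 0000
= 001001001000100000

Answer: 001001001000100000 (37408)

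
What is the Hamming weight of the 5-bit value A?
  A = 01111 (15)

01111
1-bits at positions (from bit 0 = LSB): 0, 1, 2, 3
Count = 4

Answer: 4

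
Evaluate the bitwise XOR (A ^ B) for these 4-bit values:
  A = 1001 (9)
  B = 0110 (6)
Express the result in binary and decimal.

Apply ^ to each column (1 where bits differ):
  1001
^ 0110
------
  1111

Answer: 1111 (15)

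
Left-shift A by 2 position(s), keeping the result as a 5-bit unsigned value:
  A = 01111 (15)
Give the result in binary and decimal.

Shift left by 2: drop the top 2 bit(s), append 2 zero(s) on the right.
  01111  ->  discard [01], keep [111], append 00
= 11100

Answer: 11100 (28)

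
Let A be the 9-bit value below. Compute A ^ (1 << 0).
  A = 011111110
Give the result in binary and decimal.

Mask = 1 << 0 = 000000001
Bit 0 of A is 0; XOR with the mask flips it to 1.
  011111110
^ 000000001
-----------
  011111111

Answer: 011111111 (255)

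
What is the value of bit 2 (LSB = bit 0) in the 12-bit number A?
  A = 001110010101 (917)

Bit 2 is the 3rd from the right.
  001110010101
           ^
That bit is 1.

Answer: 1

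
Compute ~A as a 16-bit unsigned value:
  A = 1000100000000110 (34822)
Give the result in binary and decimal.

Flip each bit (0->1, 1->0):
  1000100000000110
  0111011111111001

Answer: 0111011111111001 (30713)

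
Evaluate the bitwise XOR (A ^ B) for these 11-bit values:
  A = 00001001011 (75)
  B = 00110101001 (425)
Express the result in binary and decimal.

Apply ^ to each column (1 where bits differ):
  00001001011
^ 00110101001
-------------
  00111100010

Answer: 00111100010 (482)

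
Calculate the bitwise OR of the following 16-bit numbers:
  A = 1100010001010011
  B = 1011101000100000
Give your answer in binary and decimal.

Apply | to each column (1 where either bit is 1):
  1100010001010011
| 1011101000100000
------------------
  1111111001110011

Answer: 1111111001110011 (65139)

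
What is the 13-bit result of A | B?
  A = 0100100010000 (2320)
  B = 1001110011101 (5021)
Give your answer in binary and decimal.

Apply | to each column (1 where either bit is 1):
  0100100010000
| 1001110011101
---------------
  1101110011101

Answer: 1101110011101 (7069)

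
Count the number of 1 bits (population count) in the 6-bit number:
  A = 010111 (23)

010111
1-bits at positions (from bit 0 = LSB): 0, 1, 2, 4
Count = 4

Answer: 4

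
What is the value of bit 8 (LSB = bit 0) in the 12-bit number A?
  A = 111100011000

Bit 8 is the 9th from the right.
  111100011000
     ^
That bit is 1.

Answer: 1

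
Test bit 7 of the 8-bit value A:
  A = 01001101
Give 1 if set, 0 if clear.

Bit 7 is the 8th from the right.
  01001101
  ^
That bit is 0.

Answer: 0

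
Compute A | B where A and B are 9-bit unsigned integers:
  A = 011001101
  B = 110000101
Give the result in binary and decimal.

Apply | to each column (1 where either bit is 1):
  011001101
| 110000101
-----------
  111001101

Answer: 111001101 (461)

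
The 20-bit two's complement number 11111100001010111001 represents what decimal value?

MSB is 1, so the value is negative. Find the magnitude:
1. Invert bits:  00000011110101000110
2. Add 1:        00000011110101000111  = 15687
3. Apply sign:   -15687

Answer: -15687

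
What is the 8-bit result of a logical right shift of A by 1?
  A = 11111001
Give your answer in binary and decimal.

Logical shift right by 1: drop the bottom 1 bit(s), prepend 1 zero(s) on the left.
  11111001  ->  keep [1111100], discard [1], prepend 0
= 01111100

Answer: 01111100 (124)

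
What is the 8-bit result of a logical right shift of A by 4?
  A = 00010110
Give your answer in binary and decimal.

Logical shift right by 4: drop the bottom 4 bit(s), prepend 4 zero(s) on the left.
  00010110  ->  keep [0001], discard [0110], prepend 0000
= 00000001

Answer: 00000001 (1)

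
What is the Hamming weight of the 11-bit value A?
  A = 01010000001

01010000001
1-bits at positions (from bit 0 = LSB): 0, 7, 9
Count = 3

Answer: 3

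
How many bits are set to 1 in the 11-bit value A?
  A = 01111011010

01111011010
1-bits at positions (from bit 0 = LSB): 1, 3, 4, 6, 7, 8, 9
Count = 7

Answer: 7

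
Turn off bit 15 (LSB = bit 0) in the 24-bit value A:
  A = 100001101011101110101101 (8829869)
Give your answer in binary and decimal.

Mask = ~(1 << 15) = 111111110111111111111111
Bit 15 of A is 1, so AND-ing with the mask clears it to 0.
  100001101011101110101101
& 111111110111111111111111
--------------------------
  100001100011101110101101

Answer: 100001100011101110101101 (8797101)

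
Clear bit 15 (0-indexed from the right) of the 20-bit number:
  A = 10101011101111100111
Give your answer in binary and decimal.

Mask = ~(1 << 15) = 11110111111111111111
Bit 15 of A is 1, so AND-ing with the mask clears it to 0.
  10101011101111100111
& 11110111111111111111
----------------------
  10100011101111100111

Answer: 10100011101111100111 (670695)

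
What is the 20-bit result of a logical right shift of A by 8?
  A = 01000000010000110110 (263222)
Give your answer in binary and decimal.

Logical shift right by 8: drop the bottom 8 bit(s), prepend 8 zero(s) on the left.
  01000000010000110110  ->  keep [010000000100], discard [00110110], prepend 00000000
= 00000000010000000100

Answer: 00000000010000000100 (1028)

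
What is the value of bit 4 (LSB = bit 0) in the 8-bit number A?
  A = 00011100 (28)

Bit 4 is the 5th from the right.
  00011100
     ^
That bit is 1.

Answer: 1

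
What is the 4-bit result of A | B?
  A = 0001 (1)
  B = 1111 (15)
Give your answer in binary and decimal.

Apply | to each column (1 where either bit is 1):
  0001
| 1111
------
  1111

Answer: 1111 (15)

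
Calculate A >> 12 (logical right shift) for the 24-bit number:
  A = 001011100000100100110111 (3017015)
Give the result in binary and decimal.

Logical shift right by 12: drop the bottom 12 bit(s), prepend 12 zero(s) on the left.
  001011100000100100110111  ->  keep [001011100000], discard [100100110111], prepend 000000000000
= 000000000000001011100000

Answer: 000000000000001011100000 (736)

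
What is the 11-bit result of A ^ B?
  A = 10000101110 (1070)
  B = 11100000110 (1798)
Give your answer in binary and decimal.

Apply ^ to each column (1 where bits differ):
  10000101110
^ 11100000110
-------------
  01100101000

Answer: 01100101000 (808)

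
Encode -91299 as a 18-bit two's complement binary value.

1. Binary of +91299:  010110010010100011
2. Invert bits:     101001101101011100
3. Add 1:           101001101101011101

Answer: 101001101101011101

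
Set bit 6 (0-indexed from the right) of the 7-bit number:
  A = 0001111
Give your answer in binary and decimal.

Mask = 1 << 6 = 1000000
Bit 6 of A is 0, so OR-ing with the mask flips it to 1.
  0001111
| 1000000
---------
  1001111

Answer: 1001111 (79)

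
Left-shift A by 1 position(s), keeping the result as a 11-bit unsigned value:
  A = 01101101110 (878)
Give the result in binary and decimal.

Shift left by 1: drop the top 1 bit(s), append 1 zero(s) on the right.
  01101101110  ->  discard [0], keep [1101101110], append 0
= 11011011100

Answer: 11011011100 (1756)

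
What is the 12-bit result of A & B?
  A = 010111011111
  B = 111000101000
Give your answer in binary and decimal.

Apply & to each column (1 only where both bits are 1):
  010111011111
& 111000101000
--------------
  010000001000

Answer: 010000001000 (1032)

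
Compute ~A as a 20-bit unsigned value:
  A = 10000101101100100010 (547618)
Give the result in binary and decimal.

Flip each bit (0->1, 1->0):
  10000101101100100010
  01111010010011011101

Answer: 01111010010011011101 (500957)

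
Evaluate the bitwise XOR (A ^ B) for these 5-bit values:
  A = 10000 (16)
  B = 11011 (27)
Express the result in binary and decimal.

Apply ^ to each column (1 where bits differ):
  10000
^ 11011
-------
  01011

Answer: 01011 (11)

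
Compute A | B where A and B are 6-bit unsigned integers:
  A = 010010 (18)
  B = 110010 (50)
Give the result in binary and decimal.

Apply | to each column (1 where either bit is 1):
  010010
| 110010
--------
  110010

Answer: 110010 (50)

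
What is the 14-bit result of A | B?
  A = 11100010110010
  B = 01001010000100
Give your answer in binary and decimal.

Apply | to each column (1 where either bit is 1):
  11100010110010
| 01001010000100
----------------
  11101010110110

Answer: 11101010110110 (15030)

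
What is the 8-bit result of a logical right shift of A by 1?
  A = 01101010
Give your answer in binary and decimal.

Logical shift right by 1: drop the bottom 1 bit(s), prepend 1 zero(s) on the left.
  01101010  ->  keep [0110101], discard [0], prepend 0
= 00110101

Answer: 00110101 (53)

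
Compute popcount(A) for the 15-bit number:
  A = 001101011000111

001101011000111
1-bits at positions (from bit 0 = LSB): 0, 1, 2, 6, 7, 9, 11, 12
Count = 8

Answer: 8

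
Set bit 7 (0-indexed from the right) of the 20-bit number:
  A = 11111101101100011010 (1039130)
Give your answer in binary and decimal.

Mask = 1 << 7 = 00000000000010000000
Bit 7 of A is 0, so OR-ing with the mask flips it to 1.
  11111101101100011010
| 00000000000010000000
----------------------
  11111101101110011010

Answer: 11111101101110011010 (1039258)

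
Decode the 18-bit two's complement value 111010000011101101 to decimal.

MSB is 1, so the value is negative. Find the magnitude:
1. Invert bits:  000101111100010010
2. Add 1:        000101111100010011  = 24339
3. Apply sign:   -24339

Answer: -24339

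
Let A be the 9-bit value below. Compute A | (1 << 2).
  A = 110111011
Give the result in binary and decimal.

Mask = 1 << 2 = 000000100
Bit 2 of A is 0, so OR-ing with the mask flips it to 1.
  110111011
| 000000100
-----------
  110111111

Answer: 110111111 (447)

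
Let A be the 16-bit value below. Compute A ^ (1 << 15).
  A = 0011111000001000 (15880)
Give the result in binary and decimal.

Mask = 1 << 15 = 1000000000000000
Bit 15 of A is 0; XOR with the mask flips it to 1.
  0011111000001000
^ 1000000000000000
------------------
  1011111000001000

Answer: 1011111000001000 (48648)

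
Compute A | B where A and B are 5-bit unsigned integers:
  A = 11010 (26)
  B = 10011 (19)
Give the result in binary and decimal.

Apply | to each column (1 where either bit is 1):
  11010
| 10011
-------
  11011

Answer: 11011 (27)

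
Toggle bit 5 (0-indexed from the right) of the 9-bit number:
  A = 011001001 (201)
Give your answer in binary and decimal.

Mask = 1 << 5 = 000100000
Bit 5 of A is 0; XOR with the mask flips it to 1.
  011001001
^ 000100000
-----------
  011101001

Answer: 011101001 (233)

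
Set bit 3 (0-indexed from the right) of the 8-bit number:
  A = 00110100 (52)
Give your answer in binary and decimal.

Mask = 1 << 3 = 00001000
Bit 3 of A is 0, so OR-ing with the mask flips it to 1.
  00110100
| 00001000
----------
  00111100

Answer: 00111100 (60)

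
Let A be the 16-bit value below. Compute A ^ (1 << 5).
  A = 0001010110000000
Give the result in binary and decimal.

Mask = 1 << 5 = 0000000000100000
Bit 5 of A is 0; XOR with the mask flips it to 1.
  0001010110000000
^ 0000000000100000
------------------
  0001010110100000

Answer: 0001010110100000 (5536)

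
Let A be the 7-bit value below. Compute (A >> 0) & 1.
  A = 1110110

Bit 0 is the 1st from the right.
  1110110
        ^
That bit is 0.

Answer: 0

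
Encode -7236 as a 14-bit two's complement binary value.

1. Binary of +7236:  01110001000100
2. Invert bits:     10001110111011
3. Add 1:           10001110111100

Answer: 10001110111100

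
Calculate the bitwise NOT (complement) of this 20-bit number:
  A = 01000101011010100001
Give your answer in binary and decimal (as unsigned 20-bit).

Flip each bit (0->1, 1->0):
  01000101011010100001
  10111010100101011110

Answer: 10111010100101011110 (764254)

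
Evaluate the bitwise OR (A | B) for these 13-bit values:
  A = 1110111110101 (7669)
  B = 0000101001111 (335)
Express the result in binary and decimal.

Apply | to each column (1 where either bit is 1):
  1110111110101
| 0000101001111
---------------
  1110111111111

Answer: 1110111111111 (7679)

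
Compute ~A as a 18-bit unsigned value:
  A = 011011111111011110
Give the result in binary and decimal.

Flip each bit (0->1, 1->0):
  011011111111011110
  100100000000100001

Answer: 100100000000100001 (147489)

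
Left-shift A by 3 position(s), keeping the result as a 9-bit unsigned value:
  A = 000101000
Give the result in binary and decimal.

Shift left by 3: drop the top 3 bit(s), append 3 zero(s) on the right.
  000101000  ->  discard [000], keep [101000], append 000
= 101000000

Answer: 101000000 (320)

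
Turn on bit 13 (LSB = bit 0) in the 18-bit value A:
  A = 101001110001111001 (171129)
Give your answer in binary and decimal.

Mask = 1 << 13 = 000010000000000000
Bit 13 of A is 0, so OR-ing with the mask flips it to 1.
  101001110001111001
| 000010000000000000
--------------------
  101011110001111001

Answer: 101011110001111001 (179321)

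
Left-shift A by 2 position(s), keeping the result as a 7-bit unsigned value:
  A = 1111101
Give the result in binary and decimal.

Shift left by 2: drop the top 2 bit(s), append 2 zero(s) on the right.
  1111101  ->  discard [11], keep [11101], append 00
= 1110100

Answer: 1110100 (116)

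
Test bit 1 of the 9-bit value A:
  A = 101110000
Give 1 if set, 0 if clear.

Bit 1 is the 2nd from the right.
  101110000
         ^
That bit is 0.

Answer: 0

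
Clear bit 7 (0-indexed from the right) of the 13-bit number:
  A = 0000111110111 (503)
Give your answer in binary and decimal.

Mask = ~(1 << 7) = 1111101111111
Bit 7 of A is 1, so AND-ing with the mask clears it to 0.
  0000111110111
& 1111101111111
---------------
  0000101110111

Answer: 0000101110111 (375)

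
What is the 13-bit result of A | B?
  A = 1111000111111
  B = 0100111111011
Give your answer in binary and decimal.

Apply | to each column (1 where either bit is 1):
  1111000111111
| 0100111111011
---------------
  1111111111111

Answer: 1111111111111 (8191)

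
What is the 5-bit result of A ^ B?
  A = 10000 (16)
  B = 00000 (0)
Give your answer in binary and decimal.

Apply ^ to each column (1 where bits differ):
  10000
^ 00000
-------
  10000

Answer: 10000 (16)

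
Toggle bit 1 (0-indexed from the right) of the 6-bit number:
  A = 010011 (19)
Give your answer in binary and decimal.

Mask = 1 << 1 = 000010
Bit 1 of A is 1; XOR with the mask flips it to 0.
  010011
^ 000010
--------
  010001

Answer: 010001 (17)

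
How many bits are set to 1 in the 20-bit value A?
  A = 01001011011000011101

01001011011000011101
1-bits at positions (from bit 0 = LSB): 0, 2, 3, 4, 9, 10, 12, 13, 15, 18
Count = 10

Answer: 10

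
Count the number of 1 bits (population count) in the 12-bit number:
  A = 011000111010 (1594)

011000111010
1-bits at positions (from bit 0 = LSB): 1, 3, 4, 5, 9, 10
Count = 6

Answer: 6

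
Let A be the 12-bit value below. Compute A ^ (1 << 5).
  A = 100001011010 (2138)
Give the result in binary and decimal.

Mask = 1 << 5 = 000000100000
Bit 5 of A is 0; XOR with the mask flips it to 1.
  100001011010
^ 000000100000
--------------
  100001111010

Answer: 100001111010 (2170)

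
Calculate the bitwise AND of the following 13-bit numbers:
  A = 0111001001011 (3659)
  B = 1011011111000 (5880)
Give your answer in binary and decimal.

Apply & to each column (1 only where both bits are 1):
  0111001001011
& 1011011111000
---------------
  0011001001000

Answer: 0011001001000 (1608)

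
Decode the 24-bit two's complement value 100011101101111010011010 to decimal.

MSB is 1, so the value is negative. Find the magnitude:
1. Invert bits:  011100010010000101100101
2. Add 1:        011100010010000101100110  = 7414118
3. Apply sign:   -7414118

Answer: -7414118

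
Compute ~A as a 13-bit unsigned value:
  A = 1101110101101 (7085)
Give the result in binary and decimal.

Flip each bit (0->1, 1->0):
  1101110101101
  0010001010010

Answer: 0010001010010 (1106)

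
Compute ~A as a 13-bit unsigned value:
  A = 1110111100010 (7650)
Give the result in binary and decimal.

Flip each bit (0->1, 1->0):
  1110111100010
  0001000011101

Answer: 0001000011101 (541)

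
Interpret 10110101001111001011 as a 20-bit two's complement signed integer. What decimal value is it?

MSB is 1, so the value is negative. Find the magnitude:
1. Invert bits:  01001010110000110100
2. Add 1:        01001010110000110101  = 306229
3. Apply sign:   -306229

Answer: -306229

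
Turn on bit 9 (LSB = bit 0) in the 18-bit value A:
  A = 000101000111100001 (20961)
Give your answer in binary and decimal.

Mask = 1 << 9 = 000000001000000000
Bit 9 of A is 0, so OR-ing with the mask flips it to 1.
  000101000111100001
| 000000001000000000
--------------------
  000101001111100001

Answer: 000101001111100001 (21473)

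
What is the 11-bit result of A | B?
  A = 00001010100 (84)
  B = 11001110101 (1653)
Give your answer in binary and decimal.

Apply | to each column (1 where either bit is 1):
  00001010100
| 11001110101
-------------
  11001110101

Answer: 11001110101 (1653)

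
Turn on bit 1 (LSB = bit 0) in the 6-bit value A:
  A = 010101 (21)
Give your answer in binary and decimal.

Mask = 1 << 1 = 000010
Bit 1 of A is 0, so OR-ing with the mask flips it to 1.
  010101
| 000010
--------
  010111

Answer: 010111 (23)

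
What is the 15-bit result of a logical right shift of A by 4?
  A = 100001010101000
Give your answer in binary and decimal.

Logical shift right by 4: drop the bottom 4 bit(s), prepend 4 zero(s) on the left.
  100001010101000  ->  keep [10000101010], discard [1000], prepend 0000
= 000010000101010

Answer: 000010000101010 (1066)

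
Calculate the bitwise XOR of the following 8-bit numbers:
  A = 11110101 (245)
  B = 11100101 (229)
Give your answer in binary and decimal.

Apply ^ to each column (1 where bits differ):
  11110101
^ 11100101
----------
  00010000

Answer: 00010000 (16)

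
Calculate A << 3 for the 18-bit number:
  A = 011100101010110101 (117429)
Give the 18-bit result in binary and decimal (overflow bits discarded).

Shift left by 3: drop the top 3 bit(s), append 3 zero(s) on the right.
  011100101010110101  ->  discard [011], keep [100101010110101], append 000
= 100101010110101000

Answer: 100101010110101000 (153000)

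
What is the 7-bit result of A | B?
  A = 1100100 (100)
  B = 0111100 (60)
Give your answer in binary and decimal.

Apply | to each column (1 where either bit is 1):
  1100100
| 0111100
---------
  1111100

Answer: 1111100 (124)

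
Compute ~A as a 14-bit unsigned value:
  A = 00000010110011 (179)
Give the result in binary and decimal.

Flip each bit (0->1, 1->0):
  00000010110011
  11111101001100

Answer: 11111101001100 (16204)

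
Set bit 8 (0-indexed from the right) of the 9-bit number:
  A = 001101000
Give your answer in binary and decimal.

Mask = 1 << 8 = 100000000
Bit 8 of A is 0, so OR-ing with the mask flips it to 1.
  001101000
| 100000000
-----------
  101101000

Answer: 101101000 (360)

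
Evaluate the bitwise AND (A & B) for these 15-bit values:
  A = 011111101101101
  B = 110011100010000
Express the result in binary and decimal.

Apply & to each column (1 only where both bits are 1):
  011111101101101
& 110011100010000
-----------------
  010011100000000

Answer: 010011100000000 (9984)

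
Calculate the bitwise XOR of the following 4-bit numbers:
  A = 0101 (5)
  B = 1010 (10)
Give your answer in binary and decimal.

Apply ^ to each column (1 where bits differ):
  0101
^ 1010
------
  1111

Answer: 1111 (15)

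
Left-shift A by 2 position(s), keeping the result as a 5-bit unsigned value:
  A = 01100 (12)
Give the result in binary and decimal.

Shift left by 2: drop the top 2 bit(s), append 2 zero(s) on the right.
  01100  ->  discard [01], keep [100], append 00
= 10000

Answer: 10000 (16)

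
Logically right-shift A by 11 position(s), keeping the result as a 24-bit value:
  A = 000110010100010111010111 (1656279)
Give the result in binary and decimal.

Logical shift right by 11: drop the bottom 11 bit(s), prepend 11 zero(s) on the left.
  000110010100010111010111  ->  keep [0001100101000], discard [10111010111], prepend 00000000000
= 000000000000001100101000

Answer: 000000000000001100101000 (808)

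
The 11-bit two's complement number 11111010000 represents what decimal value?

MSB is 1, so the value is negative. Find the magnitude:
1. Invert bits:  00000101111
2. Add 1:        00000110000  = 48
3. Apply sign:   -48

Answer: -48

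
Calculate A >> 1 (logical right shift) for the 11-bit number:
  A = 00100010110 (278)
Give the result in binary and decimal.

Logical shift right by 1: drop the bottom 1 bit(s), prepend 1 zero(s) on the left.
  00100010110  ->  keep [0010001011], discard [0], prepend 0
= 00010001011

Answer: 00010001011 (139)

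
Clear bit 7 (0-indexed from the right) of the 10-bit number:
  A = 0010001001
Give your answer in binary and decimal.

Mask = ~(1 << 7) = 1101111111
Bit 7 of A is 1, so AND-ing with the mask clears it to 0.
  0010001001
& 1101111111
------------
  0000001001

Answer: 0000001001 (9)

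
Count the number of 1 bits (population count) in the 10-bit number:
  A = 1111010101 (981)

1111010101
1-bits at positions (from bit 0 = LSB): 0, 2, 4, 6, 7, 8, 9
Count = 7

Answer: 7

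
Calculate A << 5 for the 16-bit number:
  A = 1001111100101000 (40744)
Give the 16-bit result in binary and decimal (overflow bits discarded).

Shift left by 5: drop the top 5 bit(s), append 5 zero(s) on the right.
  1001111100101000  ->  discard [10011], keep [11100101000], append 00000
= 1110010100000000

Answer: 1110010100000000 (58624)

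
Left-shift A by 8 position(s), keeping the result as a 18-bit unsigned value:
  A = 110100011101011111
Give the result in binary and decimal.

Shift left by 8: drop the top 8 bit(s), append 8 zero(s) on the right.
  110100011101011111  ->  discard [11010001], keep [1101011111], append 00000000
= 110101111100000000

Answer: 110101111100000000 (220928)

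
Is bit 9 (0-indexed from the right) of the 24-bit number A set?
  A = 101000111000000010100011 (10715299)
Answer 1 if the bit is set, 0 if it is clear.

Bit 9 is the 10th from the right.
  101000111000000010100011
                ^
That bit is 0.

Answer: 0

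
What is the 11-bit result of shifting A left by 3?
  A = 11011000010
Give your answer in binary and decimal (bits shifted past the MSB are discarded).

Shift left by 3: drop the top 3 bit(s), append 3 zero(s) on the right.
  11011000010  ->  discard [110], keep [11000010], append 000
= 11000010000

Answer: 11000010000 (1552)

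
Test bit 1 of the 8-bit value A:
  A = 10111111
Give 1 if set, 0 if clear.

Bit 1 is the 2nd from the right.
  10111111
        ^
That bit is 1.

Answer: 1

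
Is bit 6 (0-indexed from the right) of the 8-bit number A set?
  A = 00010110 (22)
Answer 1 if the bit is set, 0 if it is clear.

Bit 6 is the 7th from the right.
  00010110
   ^
That bit is 0.

Answer: 0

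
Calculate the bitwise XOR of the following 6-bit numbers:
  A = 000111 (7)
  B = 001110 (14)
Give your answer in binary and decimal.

Apply ^ to each column (1 where bits differ):
  000111
^ 001110
--------
  001001

Answer: 001001 (9)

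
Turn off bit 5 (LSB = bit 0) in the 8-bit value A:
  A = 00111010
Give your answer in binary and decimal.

Mask = ~(1 << 5) = 11011111
Bit 5 of A is 1, so AND-ing with the mask clears it to 0.
  00111010
& 11011111
----------
  00011010

Answer: 00011010 (26)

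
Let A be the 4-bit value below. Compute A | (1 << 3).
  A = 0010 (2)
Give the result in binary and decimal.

Mask = 1 << 3 = 1000
Bit 3 of A is 0, so OR-ing with the mask flips it to 1.
  0010
| 1000
------
  1010

Answer: 1010 (10)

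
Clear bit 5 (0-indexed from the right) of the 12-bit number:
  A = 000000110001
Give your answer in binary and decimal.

Mask = ~(1 << 5) = 111111011111
Bit 5 of A is 1, so AND-ing with the mask clears it to 0.
  000000110001
& 111111011111
--------------
  000000010001

Answer: 000000010001 (17)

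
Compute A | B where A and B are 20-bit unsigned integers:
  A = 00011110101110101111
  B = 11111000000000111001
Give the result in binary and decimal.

Apply | to each column (1 where either bit is 1):
  00011110101110101111
| 11111000000000111001
----------------------
  11111110101110111111

Answer: 11111110101110111111 (1043391)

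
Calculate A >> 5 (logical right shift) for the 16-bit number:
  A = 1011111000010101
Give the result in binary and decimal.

Logical shift right by 5: drop the bottom 5 bit(s), prepend 5 zero(s) on the left.
  1011111000010101  ->  keep [10111110000], discard [10101], prepend 00000
= 0000010111110000

Answer: 0000010111110000 (1520)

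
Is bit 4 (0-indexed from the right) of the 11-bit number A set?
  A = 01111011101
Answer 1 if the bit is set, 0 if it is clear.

Bit 4 is the 5th from the right.
  01111011101
        ^
That bit is 1.

Answer: 1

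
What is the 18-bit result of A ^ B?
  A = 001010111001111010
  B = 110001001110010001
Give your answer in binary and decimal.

Apply ^ to each column (1 where bits differ):
  001010111001111010
^ 110001001110010001
--------------------
  111011110111101011

Answer: 111011110111101011 (245227)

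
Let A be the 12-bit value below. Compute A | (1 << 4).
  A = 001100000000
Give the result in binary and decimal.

Mask = 1 << 4 = 000000010000
Bit 4 of A is 0, so OR-ing with the mask flips it to 1.
  001100000000
| 000000010000
--------------
  001100010000

Answer: 001100010000 (784)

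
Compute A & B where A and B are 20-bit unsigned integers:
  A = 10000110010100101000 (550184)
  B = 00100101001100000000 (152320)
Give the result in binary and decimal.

Apply & to each column (1 only where both bits are 1):
  10000110010100101000
& 00100101001100000000
----------------------
  00000100000100000000

Answer: 00000100000100000000 (16640)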